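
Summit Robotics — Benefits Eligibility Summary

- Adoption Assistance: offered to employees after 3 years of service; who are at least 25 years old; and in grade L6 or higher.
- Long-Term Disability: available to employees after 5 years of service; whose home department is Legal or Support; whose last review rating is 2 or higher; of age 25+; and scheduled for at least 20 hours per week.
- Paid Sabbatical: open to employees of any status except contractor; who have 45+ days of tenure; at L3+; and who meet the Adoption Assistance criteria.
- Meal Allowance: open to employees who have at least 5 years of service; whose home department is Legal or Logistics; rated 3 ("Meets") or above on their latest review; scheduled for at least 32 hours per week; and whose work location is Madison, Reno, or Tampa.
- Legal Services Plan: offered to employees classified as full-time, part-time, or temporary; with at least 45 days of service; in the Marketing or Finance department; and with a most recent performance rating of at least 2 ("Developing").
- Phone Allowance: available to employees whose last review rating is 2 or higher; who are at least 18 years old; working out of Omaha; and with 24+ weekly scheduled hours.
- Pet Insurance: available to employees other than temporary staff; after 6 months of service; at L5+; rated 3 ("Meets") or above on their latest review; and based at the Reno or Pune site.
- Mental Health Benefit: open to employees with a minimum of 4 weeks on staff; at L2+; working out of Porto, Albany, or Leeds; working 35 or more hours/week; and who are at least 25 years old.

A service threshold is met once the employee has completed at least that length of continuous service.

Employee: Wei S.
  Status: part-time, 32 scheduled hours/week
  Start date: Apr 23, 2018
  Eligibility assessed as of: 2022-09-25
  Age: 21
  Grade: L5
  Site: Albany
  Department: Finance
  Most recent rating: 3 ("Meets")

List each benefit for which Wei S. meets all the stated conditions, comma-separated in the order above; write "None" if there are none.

Service from Apr 23, 2018 to 2022-09-25: 1616 days.
Adoption Assistance — service 1616 days ≥ 3 years (≈1095 days) ✓; age 21 < 25 ✗ → not eligible.
Long-Term Disability — service 1616 days < 5 years (≈1825 days) ✗ → not eligible.
Paid Sabbatical — status part-time ✓ (not excluded); service 1616 days ≥ 45 days ✓; grade L5 ≥ L3 ✓; not eligible for Adoption Assistance ✗ → not eligible.
Meal Allowance — service 1616 days < 5 years (≈1825 days) ✗ → not eligible.
Legal Services Plan — status part-time ✓; service 1616 days ≥ 45 days ✓; dept Finance ✓; rating 3 ≥ 2 ✓ → eligible.
Phone Allowance — rating 3 ≥ 2 ✓; age 21 ≥ 18 ✓; site Albany ✗ (not Omaha) → not eligible.
Pet Insurance — status part-time ✓ (not excluded); service 1616 days ≥ 6 months (≈180 days) ✓; grade L5 ≥ L5 ✓; rating 3 ≥ 3 ✓; site Albany ✗ (not Reno or Pune) → not eligible.
Mental Health Benefit — service 1616 days ≥ 4 weeks (≈28 days) ✓; grade L5 ≥ L2 ✓; site Albany ✓; 32 hrs/wk < 35 ✗ → not eligible.

Legal Services Plan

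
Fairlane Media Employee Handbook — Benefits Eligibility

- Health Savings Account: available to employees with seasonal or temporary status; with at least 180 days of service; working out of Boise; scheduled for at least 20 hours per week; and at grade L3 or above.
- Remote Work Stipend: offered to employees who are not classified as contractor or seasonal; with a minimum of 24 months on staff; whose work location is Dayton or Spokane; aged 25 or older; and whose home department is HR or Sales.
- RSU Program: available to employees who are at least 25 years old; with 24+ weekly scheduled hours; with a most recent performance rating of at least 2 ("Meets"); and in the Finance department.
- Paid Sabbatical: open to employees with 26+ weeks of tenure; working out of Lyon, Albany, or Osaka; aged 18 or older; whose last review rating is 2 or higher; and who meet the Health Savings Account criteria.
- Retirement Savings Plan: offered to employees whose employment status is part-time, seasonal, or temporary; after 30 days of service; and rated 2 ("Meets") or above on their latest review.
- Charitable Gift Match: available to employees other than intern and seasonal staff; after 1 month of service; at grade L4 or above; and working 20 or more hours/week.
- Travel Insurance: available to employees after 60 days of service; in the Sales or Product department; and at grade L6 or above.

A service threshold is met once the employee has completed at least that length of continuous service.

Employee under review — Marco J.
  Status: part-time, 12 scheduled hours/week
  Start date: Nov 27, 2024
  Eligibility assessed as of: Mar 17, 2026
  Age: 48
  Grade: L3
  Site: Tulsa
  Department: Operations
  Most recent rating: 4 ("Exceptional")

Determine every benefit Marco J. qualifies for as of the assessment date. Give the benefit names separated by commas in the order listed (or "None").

Service from Nov 27, 2024 to Mar 17, 2026: 475 days.
Health Savings Account — status part-time ✗ (requires seasonal or temporary) → not eligible.
Remote Work Stipend — status part-time ✓ (not excluded); service 475 days < 24 months (≈720 days) ✗ → not eligible.
RSU Program — age 48 ≥ 25 ✓; 12 hrs/wk < 24 ✗ → not eligible.
Paid Sabbatical — service 475 days ≥ 26 weeks (≈182 days) ✓; site Tulsa ✗ (not Lyon, Albany, or Osaka) → not eligible.
Retirement Savings Plan — status part-time ✓; service 475 days ≥ 30 days ✓; rating 4 ≥ 2 ✓ → eligible.
Charitable Gift Match — status part-time ✓ (not excluded); service 475 days ≥ 1 month (≈30 days) ✓; grade L3 < L4 ✗ → not eligible.
Travel Insurance — service 475 days ≥ 60 days ✓; dept Operations ✗ → not eligible.

Retirement Savings Plan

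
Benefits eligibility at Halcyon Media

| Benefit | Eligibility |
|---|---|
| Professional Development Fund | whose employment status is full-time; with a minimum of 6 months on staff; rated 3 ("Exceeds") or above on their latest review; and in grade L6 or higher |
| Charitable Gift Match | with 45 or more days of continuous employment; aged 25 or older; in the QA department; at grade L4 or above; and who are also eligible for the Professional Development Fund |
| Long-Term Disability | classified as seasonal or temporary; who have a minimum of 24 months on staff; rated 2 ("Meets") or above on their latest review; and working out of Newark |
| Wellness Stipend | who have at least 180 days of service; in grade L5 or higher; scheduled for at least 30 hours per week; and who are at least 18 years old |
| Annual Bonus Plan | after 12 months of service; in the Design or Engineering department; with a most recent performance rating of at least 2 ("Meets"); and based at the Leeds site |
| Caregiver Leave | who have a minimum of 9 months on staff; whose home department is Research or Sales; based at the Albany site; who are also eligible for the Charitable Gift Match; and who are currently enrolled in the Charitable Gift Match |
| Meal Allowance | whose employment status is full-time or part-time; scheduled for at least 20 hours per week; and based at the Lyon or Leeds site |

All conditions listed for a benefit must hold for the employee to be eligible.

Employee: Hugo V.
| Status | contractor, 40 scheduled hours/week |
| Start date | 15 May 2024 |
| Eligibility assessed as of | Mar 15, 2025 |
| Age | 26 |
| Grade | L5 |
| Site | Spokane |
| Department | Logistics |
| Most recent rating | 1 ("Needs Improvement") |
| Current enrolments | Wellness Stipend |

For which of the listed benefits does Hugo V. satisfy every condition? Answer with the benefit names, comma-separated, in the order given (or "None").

Wellness Stipend

Service from 15 May 2024 to Mar 15, 2025: 304 days.
Professional Development Fund — status contractor ✗ (requires full-time) → not eligible.
Charitable Gift Match — service 304 days ≥ 45 days ✓; age 26 ≥ 25 ✓; dept Logistics ✗ → not eligible.
Long-Term Disability — status contractor ✗ (requires seasonal or temporary) → not eligible.
Wellness Stipend — service 304 days ≥ 180 days ✓; grade L5 ≥ L5 ✓; 40 hrs/wk ≥ 30 ✓; age 26 ≥ 18 ✓ → eligible.
Annual Bonus Plan — service 304 days < 12 months (≈360 days) ✗ → not eligible.
Caregiver Leave — service 304 days ≥ 9 months (≈270 days) ✓; dept Logistics ✗ → not eligible.
Meal Allowance — status contractor ✗ (requires full-time or part-time) → not eligible.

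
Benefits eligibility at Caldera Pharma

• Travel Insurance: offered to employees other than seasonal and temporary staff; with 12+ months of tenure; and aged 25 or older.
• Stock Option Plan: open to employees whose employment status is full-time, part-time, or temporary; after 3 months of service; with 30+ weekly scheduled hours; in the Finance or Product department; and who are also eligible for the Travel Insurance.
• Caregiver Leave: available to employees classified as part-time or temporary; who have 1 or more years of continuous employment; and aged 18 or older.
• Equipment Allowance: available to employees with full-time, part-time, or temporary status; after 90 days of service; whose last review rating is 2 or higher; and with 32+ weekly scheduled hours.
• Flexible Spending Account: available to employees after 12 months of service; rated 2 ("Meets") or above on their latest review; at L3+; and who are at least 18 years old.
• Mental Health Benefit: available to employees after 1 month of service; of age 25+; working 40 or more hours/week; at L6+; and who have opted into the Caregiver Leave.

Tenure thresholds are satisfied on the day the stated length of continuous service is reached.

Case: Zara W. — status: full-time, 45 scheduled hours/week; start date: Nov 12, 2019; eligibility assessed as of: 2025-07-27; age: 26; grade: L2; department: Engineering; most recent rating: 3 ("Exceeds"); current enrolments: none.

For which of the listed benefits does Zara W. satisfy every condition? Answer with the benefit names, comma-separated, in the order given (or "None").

Service from Nov 12, 2019 to 2025-07-27: 2084 days.
Travel Insurance — status full-time ✓ (not excluded); service 2084 days ≥ 12 months (≈360 days) ✓; age 26 ≥ 25 ✓ → eligible.
Stock Option Plan — status full-time ✓; service 2084 days ≥ 3 months (≈90 days) ✓; 45 hrs/wk ≥ 30 ✓; dept Engineering ✗ → not eligible.
Caregiver Leave — status full-time ✗ (requires part-time or temporary) → not eligible.
Equipment Allowance — status full-time ✓; service 2084 days ≥ 90 days ✓; rating 3 ≥ 2 ✓; 45 hrs/wk ≥ 32 ✓ → eligible.
Flexible Spending Account — service 2084 days ≥ 12 months (≈360 days) ✓; rating 3 ≥ 2 ✓; grade L2 < L3 ✗ → not eligible.
Mental Health Benefit — service 2084 days ≥ 1 month (≈30 days) ✓; age 26 ≥ 25 ✓; 45 hrs/wk ≥ 40 ✓; grade L2 < L6 ✗ → not eligible.

Travel Insurance, Equipment Allowance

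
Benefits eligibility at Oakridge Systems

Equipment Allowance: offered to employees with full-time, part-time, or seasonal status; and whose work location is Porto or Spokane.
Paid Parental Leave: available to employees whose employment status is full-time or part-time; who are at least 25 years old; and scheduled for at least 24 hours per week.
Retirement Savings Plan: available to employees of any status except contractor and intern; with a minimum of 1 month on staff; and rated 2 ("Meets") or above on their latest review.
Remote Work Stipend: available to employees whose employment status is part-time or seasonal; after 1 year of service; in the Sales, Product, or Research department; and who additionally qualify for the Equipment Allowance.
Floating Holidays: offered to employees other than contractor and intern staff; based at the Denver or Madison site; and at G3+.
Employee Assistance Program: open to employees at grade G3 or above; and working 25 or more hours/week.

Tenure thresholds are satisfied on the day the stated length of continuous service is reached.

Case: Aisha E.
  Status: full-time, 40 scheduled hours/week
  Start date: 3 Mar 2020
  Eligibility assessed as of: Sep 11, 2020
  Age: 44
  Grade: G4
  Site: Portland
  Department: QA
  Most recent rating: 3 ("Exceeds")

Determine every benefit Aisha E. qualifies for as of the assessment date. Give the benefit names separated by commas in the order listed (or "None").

Paid Parental Leave, Retirement Savings Plan, Employee Assistance Program

Service from 3 Mar 2020 to Sep 11, 2020: 192 days.
Equipment Allowance — status full-time ✓; site Portland ✗ (not Porto or Spokane) → not eligible.
Paid Parental Leave — status full-time ✓; age 44 ≥ 25 ✓; 40 hrs/wk ≥ 24 ✓ → eligible.
Retirement Savings Plan — status full-time ✓ (not excluded); service 192 days ≥ 1 month (≈30 days) ✓; rating 3 ≥ 2 ✓ → eligible.
Remote Work Stipend — status full-time ✗ (requires part-time or seasonal) → not eligible.
Floating Holidays — status full-time ✓ (not excluded); site Portland ✗ (not Denver or Madison) → not eligible.
Employee Assistance Program — grade G4 ≥ G3 ✓; 40 hrs/wk ≥ 25 ✓ → eligible.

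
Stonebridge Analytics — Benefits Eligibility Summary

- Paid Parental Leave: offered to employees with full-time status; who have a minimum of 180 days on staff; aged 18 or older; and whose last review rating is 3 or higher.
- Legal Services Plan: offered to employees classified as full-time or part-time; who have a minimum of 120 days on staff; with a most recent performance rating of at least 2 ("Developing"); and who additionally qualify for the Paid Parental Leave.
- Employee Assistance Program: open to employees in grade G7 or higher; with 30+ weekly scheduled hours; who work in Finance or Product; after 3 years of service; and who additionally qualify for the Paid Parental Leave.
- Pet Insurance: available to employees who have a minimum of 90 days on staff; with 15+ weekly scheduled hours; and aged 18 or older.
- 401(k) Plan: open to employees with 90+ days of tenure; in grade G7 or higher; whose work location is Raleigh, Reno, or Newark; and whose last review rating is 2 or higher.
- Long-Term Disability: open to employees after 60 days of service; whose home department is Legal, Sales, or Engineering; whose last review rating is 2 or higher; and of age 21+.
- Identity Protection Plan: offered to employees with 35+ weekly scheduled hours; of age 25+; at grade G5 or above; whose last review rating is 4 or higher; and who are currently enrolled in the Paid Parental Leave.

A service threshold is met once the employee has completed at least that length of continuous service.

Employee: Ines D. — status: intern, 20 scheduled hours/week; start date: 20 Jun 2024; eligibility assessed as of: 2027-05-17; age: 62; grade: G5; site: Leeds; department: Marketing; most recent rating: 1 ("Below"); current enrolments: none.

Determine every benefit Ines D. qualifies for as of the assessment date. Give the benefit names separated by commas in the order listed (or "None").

Pet Insurance

Service from 20 Jun 2024 to 2027-05-17: 1061 days.
Paid Parental Leave — status intern ✗ (requires full-time) → not eligible.
Legal Services Plan — status intern ✗ (requires full-time or part-time) → not eligible.
Employee Assistance Program — grade G5 < G7 ✗ → not eligible.
Pet Insurance — service 1061 days ≥ 90 days ✓; 20 hrs/wk ≥ 15 ✓; age 62 ≥ 18 ✓ → eligible.
401(k) Plan — service 1061 days ≥ 90 days ✓; grade G5 < G7 ✗ → not eligible.
Long-Term Disability — service 1061 days ≥ 60 days ✓; dept Marketing ✗ → not eligible.
Identity Protection Plan — 20 hrs/wk < 35 ✗ → not eligible.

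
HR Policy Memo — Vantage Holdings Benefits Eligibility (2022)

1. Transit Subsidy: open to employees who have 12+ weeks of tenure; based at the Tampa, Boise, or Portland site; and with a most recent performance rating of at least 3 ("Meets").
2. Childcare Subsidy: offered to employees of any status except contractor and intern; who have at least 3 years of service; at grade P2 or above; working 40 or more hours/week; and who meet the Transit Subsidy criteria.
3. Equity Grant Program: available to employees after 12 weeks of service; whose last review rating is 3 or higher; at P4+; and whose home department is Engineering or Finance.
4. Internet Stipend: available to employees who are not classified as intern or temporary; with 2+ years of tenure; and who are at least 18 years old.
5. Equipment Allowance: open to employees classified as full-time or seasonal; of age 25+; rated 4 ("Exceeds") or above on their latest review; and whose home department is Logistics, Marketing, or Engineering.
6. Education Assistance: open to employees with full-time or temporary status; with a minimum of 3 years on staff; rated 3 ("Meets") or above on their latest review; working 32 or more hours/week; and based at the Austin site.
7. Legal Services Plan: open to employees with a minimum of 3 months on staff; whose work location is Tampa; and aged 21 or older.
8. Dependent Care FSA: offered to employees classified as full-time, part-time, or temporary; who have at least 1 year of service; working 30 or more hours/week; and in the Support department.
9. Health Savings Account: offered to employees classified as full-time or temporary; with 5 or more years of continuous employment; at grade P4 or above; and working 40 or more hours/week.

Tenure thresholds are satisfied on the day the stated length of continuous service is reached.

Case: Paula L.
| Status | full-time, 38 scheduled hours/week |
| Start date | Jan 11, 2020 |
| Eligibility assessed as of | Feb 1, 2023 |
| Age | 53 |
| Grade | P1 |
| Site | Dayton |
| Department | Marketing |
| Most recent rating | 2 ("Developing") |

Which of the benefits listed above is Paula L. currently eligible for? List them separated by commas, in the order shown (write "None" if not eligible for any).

Service from Jan 11, 2020 to Feb 1, 2023: 1117 days.
Transit Subsidy — service 1117 days ≥ 12 weeks (≈84 days) ✓; site Dayton ✗ (not Tampa, Boise, or Portland) → not eligible.
Childcare Subsidy — status full-time ✓ (not excluded); service 1117 days ≥ 3 years (≈1095 days) ✓; grade P1 < P2 ✗ → not eligible.
Equity Grant Program — service 1117 days ≥ 12 weeks (≈84 days) ✓; rating 2 < 3 ✗ → not eligible.
Internet Stipend — status full-time ✓ (not excluded); service 1117 days ≥ 2 years (≈730 days) ✓; age 53 ≥ 18 ✓ → eligible.
Equipment Allowance — status full-time ✓; age 53 ≥ 25 ✓; rating 2 < 4 ✗ → not eligible.
Education Assistance — status full-time ✓; service 1117 days ≥ 3 years (≈1095 days) ✓; rating 2 < 3 ✗ → not eligible.
Legal Services Plan — service 1117 days ≥ 3 months (≈90 days) ✓; site Dayton ✗ (not Tampa) → not eligible.
Dependent Care FSA — status full-time ✓; service 1117 days ≥ 1 year (≈365 days) ✓; 38 hrs/wk ≥ 30 ✓; dept Marketing ✗ → not eligible.
Health Savings Account — status full-time ✓; service 1117 days < 5 years (≈1825 days) ✗ → not eligible.

Internet Stipend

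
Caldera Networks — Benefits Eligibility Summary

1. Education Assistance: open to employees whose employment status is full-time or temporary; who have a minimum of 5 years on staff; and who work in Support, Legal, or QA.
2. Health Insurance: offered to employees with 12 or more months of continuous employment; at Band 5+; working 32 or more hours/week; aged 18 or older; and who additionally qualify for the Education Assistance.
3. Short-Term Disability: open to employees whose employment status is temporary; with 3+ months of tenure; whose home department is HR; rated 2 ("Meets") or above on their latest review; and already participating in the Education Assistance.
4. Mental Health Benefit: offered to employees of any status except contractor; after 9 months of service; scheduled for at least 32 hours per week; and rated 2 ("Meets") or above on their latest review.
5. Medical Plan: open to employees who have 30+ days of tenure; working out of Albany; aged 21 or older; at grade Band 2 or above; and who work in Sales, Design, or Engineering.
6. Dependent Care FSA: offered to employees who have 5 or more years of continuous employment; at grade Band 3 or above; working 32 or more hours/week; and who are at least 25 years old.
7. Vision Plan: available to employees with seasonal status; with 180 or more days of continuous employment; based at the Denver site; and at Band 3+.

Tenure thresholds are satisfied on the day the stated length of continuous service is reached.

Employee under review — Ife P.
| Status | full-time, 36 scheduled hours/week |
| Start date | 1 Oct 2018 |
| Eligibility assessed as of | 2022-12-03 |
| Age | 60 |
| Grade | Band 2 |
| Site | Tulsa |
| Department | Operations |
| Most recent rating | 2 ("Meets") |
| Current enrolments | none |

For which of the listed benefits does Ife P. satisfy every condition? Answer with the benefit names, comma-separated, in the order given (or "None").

Mental Health Benefit

Service from 1 Oct 2018 to 2022-12-03: 1524 days.
Education Assistance — status full-time ✓; service 1524 days < 5 years (≈1825 days) ✗ → not eligible.
Health Insurance — service 1524 days ≥ 12 months (≈360 days) ✓; grade Band 2 < Band 5 ✗ → not eligible.
Short-Term Disability — status full-time ✗ (requires temporary) → not eligible.
Mental Health Benefit — status full-time ✓ (not excluded); service 1524 days ≥ 9 months (≈270 days) ✓; 36 hrs/wk ≥ 32 ✓; rating 2 ≥ 2 ✓ → eligible.
Medical Plan — service 1524 days ≥ 30 days ✓; site Tulsa ✗ (not Albany) → not eligible.
Dependent Care FSA — service 1524 days < 5 years (≈1825 days) ✗ → not eligible.
Vision Plan — status full-time ✗ (requires seasonal) → not eligible.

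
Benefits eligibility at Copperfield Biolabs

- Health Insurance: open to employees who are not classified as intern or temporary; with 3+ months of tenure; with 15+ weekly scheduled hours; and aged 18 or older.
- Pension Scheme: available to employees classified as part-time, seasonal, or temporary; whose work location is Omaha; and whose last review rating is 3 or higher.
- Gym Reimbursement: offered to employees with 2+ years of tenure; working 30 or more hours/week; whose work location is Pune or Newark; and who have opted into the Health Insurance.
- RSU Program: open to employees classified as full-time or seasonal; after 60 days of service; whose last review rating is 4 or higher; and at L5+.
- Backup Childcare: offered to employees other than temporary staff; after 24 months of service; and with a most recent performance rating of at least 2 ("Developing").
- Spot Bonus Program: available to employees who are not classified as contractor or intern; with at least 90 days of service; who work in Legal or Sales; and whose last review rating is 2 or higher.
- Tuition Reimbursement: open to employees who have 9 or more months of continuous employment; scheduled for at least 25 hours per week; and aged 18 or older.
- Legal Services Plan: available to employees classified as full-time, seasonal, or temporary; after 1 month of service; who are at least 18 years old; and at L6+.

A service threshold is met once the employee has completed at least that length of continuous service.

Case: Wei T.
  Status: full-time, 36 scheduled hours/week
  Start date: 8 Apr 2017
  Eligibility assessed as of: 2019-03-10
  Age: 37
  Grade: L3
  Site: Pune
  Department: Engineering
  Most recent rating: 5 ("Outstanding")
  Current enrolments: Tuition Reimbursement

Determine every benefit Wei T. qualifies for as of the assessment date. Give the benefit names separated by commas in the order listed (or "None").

Service from 8 Apr 2017 to 2019-03-10: 701 days.
Health Insurance — status full-time ✓ (not excluded); service 701 days ≥ 3 months (≈90 days) ✓; 36 hrs/wk ≥ 15 ✓; age 37 ≥ 18 ✓ → eligible.
Pension Scheme — status full-time ✗ (requires part-time, seasonal, or temporary) → not eligible.
Gym Reimbursement — service 701 days < 2 years (≈730 days) ✗ → not eligible.
RSU Program — status full-time ✓; service 701 days ≥ 60 days ✓; rating 5 ≥ 4 ✓; grade L3 < L5 ✗ → not eligible.
Backup Childcare — status full-time ✓ (not excluded); service 701 days < 24 months (≈720 days) ✗ → not eligible.
Spot Bonus Program — status full-time ✓ (not excluded); service 701 days ≥ 90 days ✓; dept Engineering ✗ → not eligible.
Tuition Reimbursement — service 701 days ≥ 9 months (≈270 days) ✓; 36 hrs/wk ≥ 25 ✓; age 37 ≥ 18 ✓ → eligible.
Legal Services Plan — status full-time ✓; service 701 days ≥ 1 month (≈30 days) ✓; age 37 ≥ 18 ✓; grade L3 < L6 ✗ → not eligible.

Health Insurance, Tuition Reimbursement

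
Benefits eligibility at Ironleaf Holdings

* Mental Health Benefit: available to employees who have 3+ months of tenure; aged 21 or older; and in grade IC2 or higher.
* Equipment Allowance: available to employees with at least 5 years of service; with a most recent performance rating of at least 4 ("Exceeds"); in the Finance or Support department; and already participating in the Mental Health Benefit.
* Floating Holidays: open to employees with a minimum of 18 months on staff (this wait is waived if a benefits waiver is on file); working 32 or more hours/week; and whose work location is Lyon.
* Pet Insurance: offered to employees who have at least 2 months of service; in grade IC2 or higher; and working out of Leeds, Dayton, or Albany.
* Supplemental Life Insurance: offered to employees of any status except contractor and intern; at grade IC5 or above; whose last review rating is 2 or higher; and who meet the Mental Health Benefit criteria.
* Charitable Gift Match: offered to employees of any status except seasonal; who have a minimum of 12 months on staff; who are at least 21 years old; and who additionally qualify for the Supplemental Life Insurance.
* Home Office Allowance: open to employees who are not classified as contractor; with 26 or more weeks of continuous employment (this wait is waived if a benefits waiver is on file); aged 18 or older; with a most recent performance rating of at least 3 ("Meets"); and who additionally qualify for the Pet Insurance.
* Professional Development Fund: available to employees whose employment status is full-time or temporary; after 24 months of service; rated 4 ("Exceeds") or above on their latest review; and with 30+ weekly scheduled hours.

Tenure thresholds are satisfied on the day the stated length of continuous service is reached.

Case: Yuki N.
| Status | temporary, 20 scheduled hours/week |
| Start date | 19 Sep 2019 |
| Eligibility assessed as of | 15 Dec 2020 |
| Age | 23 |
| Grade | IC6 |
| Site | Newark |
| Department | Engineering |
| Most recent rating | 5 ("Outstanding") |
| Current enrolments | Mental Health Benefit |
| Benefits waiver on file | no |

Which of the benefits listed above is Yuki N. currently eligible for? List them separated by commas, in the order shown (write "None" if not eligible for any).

Mental Health Benefit, Supplemental Life Insurance, Charitable Gift Match

Service from 19 Sep 2019 to 15 Dec 2020: 453 days.
Mental Health Benefit — service 453 days ≥ 3 months (≈90 days) ✓; age 23 ≥ 21 ✓; grade IC6 ≥ IC2 ✓ → eligible.
Equipment Allowance — service 453 days < 5 years (≈1825 days) ✗ → not eligible.
Floating Holidays — no waiver, service 453 days < 18 months (≈540 days) ✗ → not eligible.
Pet Insurance — service 453 days ≥ 2 months (≈60 days) ✓; grade IC6 ≥ IC2 ✓; site Newark ✗ (not Leeds, Dayton, or Albany) → not eligible.
Supplemental Life Insurance — status temporary ✓ (not excluded); grade IC6 ≥ IC5 ✓; rating 5 ≥ 2 ✓; eligible for Mental Health Benefit ✓ → eligible.
Charitable Gift Match — status temporary ✓ (not excluded); service 453 days ≥ 12 months (≈360 days) ✓; age 23 ≥ 21 ✓; eligible for Supplemental Life Insurance ✓ → eligible.
Home Office Allowance — status temporary ✓ (not excluded); no waiver, service 453 days ≥ 26 weeks (≈182 days) ✓; age 23 ≥ 18 ✓; rating 5 ≥ 3 ✓; not eligible for Pet Insurance ✗ → not eligible.
Professional Development Fund — status temporary ✓; service 453 days < 24 months (≈720 days) ✗ → not eligible.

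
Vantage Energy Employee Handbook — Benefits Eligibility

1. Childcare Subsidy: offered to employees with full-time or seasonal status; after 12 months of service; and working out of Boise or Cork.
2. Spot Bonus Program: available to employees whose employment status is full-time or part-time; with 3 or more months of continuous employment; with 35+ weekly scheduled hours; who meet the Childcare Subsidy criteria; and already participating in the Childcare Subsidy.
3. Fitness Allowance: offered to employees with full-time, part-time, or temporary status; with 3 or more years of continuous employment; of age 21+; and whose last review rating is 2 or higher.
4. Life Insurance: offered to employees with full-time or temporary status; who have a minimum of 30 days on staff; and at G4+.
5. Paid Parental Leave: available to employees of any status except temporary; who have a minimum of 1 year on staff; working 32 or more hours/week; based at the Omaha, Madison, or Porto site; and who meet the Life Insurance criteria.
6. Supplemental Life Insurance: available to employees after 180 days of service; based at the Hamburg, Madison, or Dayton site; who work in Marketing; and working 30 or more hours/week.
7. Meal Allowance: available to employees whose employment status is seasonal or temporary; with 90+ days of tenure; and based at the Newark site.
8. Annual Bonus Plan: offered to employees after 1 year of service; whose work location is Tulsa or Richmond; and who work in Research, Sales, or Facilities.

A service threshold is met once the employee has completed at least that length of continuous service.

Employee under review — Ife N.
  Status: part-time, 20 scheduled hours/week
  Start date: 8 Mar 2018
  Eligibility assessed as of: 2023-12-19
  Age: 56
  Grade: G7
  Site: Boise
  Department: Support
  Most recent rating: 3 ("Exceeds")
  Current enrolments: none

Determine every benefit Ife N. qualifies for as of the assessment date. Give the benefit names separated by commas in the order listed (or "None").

Fitness Allowance

Service from 8 Mar 2018 to 2023-12-19: 2112 days.
Childcare Subsidy — status part-time ✗ (requires full-time or seasonal) → not eligible.
Spot Bonus Program — status part-time ✓; service 2112 days ≥ 3 months (≈90 days) ✓; 20 hrs/wk < 35 ✗ → not eligible.
Fitness Allowance — status part-time ✓; service 2112 days ≥ 3 years (≈1095 days) ✓; age 56 ≥ 21 ✓; rating 3 ≥ 2 ✓ → eligible.
Life Insurance — status part-time ✗ (requires full-time or temporary) → not eligible.
Paid Parental Leave — status part-time ✓ (not excluded); service 2112 days ≥ 1 year (≈365 days) ✓; 20 hrs/wk < 32 ✗ → not eligible.
Supplemental Life Insurance — service 2112 days ≥ 180 days ✓; site Boise ✗ (not Hamburg, Madison, or Dayton) → not eligible.
Meal Allowance — status part-time ✗ (requires seasonal or temporary) → not eligible.
Annual Bonus Plan — service 2112 days ≥ 1 year (≈365 days) ✓; site Boise ✗ (not Tulsa or Richmond) → not eligible.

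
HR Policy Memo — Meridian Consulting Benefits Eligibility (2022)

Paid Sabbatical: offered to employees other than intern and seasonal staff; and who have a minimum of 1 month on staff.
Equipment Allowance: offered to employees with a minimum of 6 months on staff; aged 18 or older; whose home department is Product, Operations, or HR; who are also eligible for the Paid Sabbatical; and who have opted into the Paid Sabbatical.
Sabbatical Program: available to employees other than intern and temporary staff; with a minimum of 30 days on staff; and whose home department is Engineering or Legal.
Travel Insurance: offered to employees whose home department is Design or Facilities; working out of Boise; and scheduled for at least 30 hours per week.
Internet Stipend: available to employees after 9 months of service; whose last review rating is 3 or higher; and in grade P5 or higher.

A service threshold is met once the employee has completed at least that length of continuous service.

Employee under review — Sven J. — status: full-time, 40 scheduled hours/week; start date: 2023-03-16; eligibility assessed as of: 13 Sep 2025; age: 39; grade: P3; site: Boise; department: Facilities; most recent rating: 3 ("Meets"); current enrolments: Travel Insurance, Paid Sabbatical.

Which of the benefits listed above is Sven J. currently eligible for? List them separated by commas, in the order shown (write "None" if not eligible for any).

Service from 2023-03-16 to 13 Sep 2025: 912 days.
Paid Sabbatical — status full-time ✓ (not excluded); service 912 days ≥ 1 month (≈30 days) ✓ → eligible.
Equipment Allowance — service 912 days ≥ 6 months (≈180 days) ✓; age 39 ≥ 18 ✓; dept Facilities ✗ → not eligible.
Sabbatical Program — status full-time ✓ (not excluded); service 912 days ≥ 30 days ✓; dept Facilities ✗ → not eligible.
Travel Insurance — dept Facilities ✓; site Boise ✓; 40 hrs/wk ≥ 30 ✓ → eligible.
Internet Stipend — service 912 days ≥ 9 months (≈270 days) ✓; rating 3 ≥ 3 ✓; grade P3 < P5 ✗ → not eligible.

Paid Sabbatical, Travel Insurance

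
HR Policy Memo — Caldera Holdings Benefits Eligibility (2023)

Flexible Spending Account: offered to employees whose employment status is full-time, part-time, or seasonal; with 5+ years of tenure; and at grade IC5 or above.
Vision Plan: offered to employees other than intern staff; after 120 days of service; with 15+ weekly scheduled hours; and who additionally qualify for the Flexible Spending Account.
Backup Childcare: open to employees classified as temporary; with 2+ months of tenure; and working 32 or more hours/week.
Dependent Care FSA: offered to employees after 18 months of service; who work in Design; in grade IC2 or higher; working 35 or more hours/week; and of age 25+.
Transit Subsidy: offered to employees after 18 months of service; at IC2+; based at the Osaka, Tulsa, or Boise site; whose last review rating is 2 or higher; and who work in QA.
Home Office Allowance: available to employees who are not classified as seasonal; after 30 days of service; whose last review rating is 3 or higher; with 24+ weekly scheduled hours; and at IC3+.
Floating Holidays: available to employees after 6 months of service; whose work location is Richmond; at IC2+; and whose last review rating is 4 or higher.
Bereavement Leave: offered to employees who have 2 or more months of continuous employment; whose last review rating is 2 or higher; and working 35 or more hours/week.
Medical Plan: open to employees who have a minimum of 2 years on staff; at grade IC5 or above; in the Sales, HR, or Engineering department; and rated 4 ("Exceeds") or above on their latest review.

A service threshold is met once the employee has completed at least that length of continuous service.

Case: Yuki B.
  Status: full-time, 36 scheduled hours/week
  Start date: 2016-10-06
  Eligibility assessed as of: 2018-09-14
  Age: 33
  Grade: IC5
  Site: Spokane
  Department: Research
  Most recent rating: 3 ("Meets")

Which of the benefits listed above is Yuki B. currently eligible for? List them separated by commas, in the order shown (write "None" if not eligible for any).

Service from 2016-10-06 to 2018-09-14: 708 days.
Flexible Spending Account — status full-time ✓; service 708 days < 5 years (≈1825 days) ✗ → not eligible.
Vision Plan — status full-time ✓ (not excluded); service 708 days ≥ 120 days ✓; 36 hrs/wk ≥ 15 ✓; not eligible for Flexible Spending Account ✗ → not eligible.
Backup Childcare — status full-time ✗ (requires temporary) → not eligible.
Dependent Care FSA — service 708 days ≥ 18 months (≈540 days) ✓; dept Research ✗ → not eligible.
Transit Subsidy — service 708 days ≥ 18 months (≈540 days) ✓; grade IC5 ≥ IC2 ✓; site Spokane ✗ (not Osaka, Tulsa, or Boise) → not eligible.
Home Office Allowance — status full-time ✓ (not excluded); service 708 days ≥ 30 days ✓; rating 3 ≥ 3 ✓; 36 hrs/wk ≥ 24 ✓; grade IC5 ≥ IC3 ✓ → eligible.
Floating Holidays — service 708 days ≥ 6 months (≈180 days) ✓; site Spokane ✗ (not Richmond) → not eligible.
Bereavement Leave — service 708 days ≥ 2 months (≈60 days) ✓; rating 3 ≥ 2 ✓; 36 hrs/wk ≥ 35 ✓ → eligible.
Medical Plan — service 708 days < 2 years (≈730 days) ✗ → not eligible.

Home Office Allowance, Bereavement Leave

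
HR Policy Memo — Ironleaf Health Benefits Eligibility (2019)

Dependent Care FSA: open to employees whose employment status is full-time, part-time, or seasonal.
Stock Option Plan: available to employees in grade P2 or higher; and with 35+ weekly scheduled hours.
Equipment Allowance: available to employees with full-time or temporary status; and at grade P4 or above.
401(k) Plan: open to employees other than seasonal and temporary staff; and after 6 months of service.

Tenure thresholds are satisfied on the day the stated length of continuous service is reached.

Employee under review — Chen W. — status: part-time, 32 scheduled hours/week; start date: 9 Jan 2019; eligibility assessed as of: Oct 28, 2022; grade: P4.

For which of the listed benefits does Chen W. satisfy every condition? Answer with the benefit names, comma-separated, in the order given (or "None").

Service from 9 Jan 2019 to Oct 28, 2022: 1388 days.
Dependent Care FSA — status part-time ✓ → eligible.
Stock Option Plan — grade P4 ≥ P2 ✓; 32 hrs/wk < 35 ✗ → not eligible.
Equipment Allowance — status part-time ✗ (requires full-time or temporary) → not eligible.
401(k) Plan — status part-time ✓ (not excluded); service 1388 days ≥ 6 months (≈180 days) ✓ → eligible.

Dependent Care FSA, 401(k) Plan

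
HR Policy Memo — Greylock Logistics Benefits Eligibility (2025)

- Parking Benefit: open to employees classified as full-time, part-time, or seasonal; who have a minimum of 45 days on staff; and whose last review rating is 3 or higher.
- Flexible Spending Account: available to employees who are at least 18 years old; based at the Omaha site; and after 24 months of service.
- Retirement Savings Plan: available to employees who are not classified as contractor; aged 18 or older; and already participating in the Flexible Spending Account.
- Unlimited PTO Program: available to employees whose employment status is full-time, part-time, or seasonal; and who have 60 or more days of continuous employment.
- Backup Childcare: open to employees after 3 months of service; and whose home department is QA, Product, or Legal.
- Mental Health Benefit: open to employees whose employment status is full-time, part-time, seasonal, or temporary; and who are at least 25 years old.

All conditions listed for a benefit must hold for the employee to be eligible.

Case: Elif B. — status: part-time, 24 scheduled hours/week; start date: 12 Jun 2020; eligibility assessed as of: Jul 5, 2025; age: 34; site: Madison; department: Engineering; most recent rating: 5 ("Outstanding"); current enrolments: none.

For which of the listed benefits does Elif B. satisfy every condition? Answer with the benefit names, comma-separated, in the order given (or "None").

Service from 12 Jun 2020 to Jul 5, 2025: 1849 days.
Parking Benefit — status part-time ✓; service 1849 days ≥ 45 days ✓; rating 5 ≥ 3 ✓ → eligible.
Flexible Spending Account — age 34 ≥ 18 ✓; site Madison ✗ (not Omaha) → not eligible.
Retirement Savings Plan — status part-time ✓ (not excluded); age 34 ≥ 18 ✓; not enrolled in Flexible Spending Account ✗ → not eligible.
Unlimited PTO Program — status part-time ✓; service 1849 days ≥ 60 days ✓ → eligible.
Backup Childcare — service 1849 days ≥ 3 months (≈90 days) ✓; dept Engineering ✗ → not eligible.
Mental Health Benefit — status part-time ✓; age 34 ≥ 25 ✓ → eligible.

Parking Benefit, Unlimited PTO Program, Mental Health Benefit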